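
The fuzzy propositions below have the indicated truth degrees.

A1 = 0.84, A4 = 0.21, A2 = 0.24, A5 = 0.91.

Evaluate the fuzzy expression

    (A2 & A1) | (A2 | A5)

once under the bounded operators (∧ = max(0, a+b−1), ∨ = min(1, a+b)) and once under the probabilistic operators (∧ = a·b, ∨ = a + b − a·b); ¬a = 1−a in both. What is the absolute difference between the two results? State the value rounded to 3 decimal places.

0.055

Under bounded:
  A2 & A1 = max(0, a+b−1) on (0.24, 0.84) = 0.08
  A2 | A5 = min(1, a+b) on (0.24, 0.91) = 1.00
  (A2 & A1) | (A2 | A5) = min(1, a+b) on (0.08, 1.00) = 1.00
  → value = 1.0000
Under probabilistic:
  A2 & A1 = a·b on (0.2400, 0.8400) = 0.2016
  A2 | A5 = a + b − a·b on (0.2400, 0.9100) = 0.9316
  (A2 & A1) | (A2 | A5) = a + b − a·b on (0.2016, 0.9316) = 0.9454
  → value = 0.9454
|1.0000 − 0.9454| = 0.055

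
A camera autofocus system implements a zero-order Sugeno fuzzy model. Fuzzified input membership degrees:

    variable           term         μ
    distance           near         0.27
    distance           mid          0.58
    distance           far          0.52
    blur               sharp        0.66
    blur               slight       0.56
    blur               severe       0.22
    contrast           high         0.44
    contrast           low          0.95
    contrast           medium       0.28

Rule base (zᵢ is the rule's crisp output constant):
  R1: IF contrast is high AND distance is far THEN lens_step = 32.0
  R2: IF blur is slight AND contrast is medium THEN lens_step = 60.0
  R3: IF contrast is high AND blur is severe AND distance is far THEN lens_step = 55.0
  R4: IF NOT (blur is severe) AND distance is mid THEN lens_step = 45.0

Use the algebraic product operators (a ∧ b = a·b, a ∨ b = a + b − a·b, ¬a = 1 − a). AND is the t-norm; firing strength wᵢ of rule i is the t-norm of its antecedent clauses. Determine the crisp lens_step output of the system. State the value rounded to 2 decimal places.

44.87

R1 (z=32.0): high=0.44, far=0.52; AND[a·b] → w = 0.2288
R2 (z=60.0): slight=0.56, medium=0.28; AND[a·b] → w = 0.1568
R3 (z=55.0): high=0.44, severe=0.22, far=0.52; AND[a·b] → w = 0.0503
R4 (z=45.0): ¬severe=1−0.22=0.78, mid=0.58; AND[a·b] → w = 0.4524
Weighted average = (0.2288·32.0 + 0.1568·60.0 + 0.0503·55.0 + 0.4524·45.0) / (0.2288 + 0.1568 + 0.0503 + 0.4524)
  = 39.8561 / 0.8883 = 44.87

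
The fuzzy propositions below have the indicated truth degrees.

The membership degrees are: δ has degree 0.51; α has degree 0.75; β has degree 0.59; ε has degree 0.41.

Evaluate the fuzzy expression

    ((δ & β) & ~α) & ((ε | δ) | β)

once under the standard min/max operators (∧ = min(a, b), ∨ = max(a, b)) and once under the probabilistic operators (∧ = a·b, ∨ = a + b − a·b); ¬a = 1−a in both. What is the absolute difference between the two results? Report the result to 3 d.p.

Under standard min/max:
  δ & β = min(a, b) on (0.51, 0.59) = 0.51
  ~α = 1 − 0.75 = 0.25
  (δ & β) & ~α = min(a, b) on (0.51, 0.25) = 0.25
  ε | δ = max(a, b) on (0.41, 0.51) = 0.51
  (ε | δ) | β = max(a, b) on (0.51, 0.59) = 0.59
  ((δ & β) & ~α) & ((ε | δ) | β) = min(a, b) on (0.25, 0.59) = 0.25
  → value = 0.2500
Under probabilistic:
  δ & β = a·b on (0.5100, 0.5900) = 0.3009
  ~α = 1 − 0.7500 = 0.2500
  (δ & β) & ~α = a·b on (0.3009, 0.2500) = 0.0752
  ε | δ = a + b − a·b on (0.4100, 0.5100) = 0.7109
  (ε | δ) | β = a + b − a·b on (0.7109, 0.5900) = 0.8815
  ((δ & β) & ~α) & ((ε | δ) | β) = a·b on (0.0752, 0.8815) = 0.0663
  → value = 0.0663
|0.2500 − 0.0663| = 0.184

0.184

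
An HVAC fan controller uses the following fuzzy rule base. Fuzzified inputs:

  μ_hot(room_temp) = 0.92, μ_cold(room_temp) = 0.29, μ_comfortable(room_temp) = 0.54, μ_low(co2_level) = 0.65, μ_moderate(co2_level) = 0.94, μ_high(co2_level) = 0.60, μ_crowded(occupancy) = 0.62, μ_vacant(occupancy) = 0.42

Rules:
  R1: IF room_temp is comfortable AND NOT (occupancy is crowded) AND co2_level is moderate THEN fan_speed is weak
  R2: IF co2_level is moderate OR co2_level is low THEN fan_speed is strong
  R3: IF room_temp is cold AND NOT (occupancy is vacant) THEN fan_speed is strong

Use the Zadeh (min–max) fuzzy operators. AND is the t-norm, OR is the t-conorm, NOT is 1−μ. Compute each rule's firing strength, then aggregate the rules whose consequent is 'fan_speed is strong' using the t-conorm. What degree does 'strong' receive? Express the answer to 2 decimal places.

R1: comfortable=0.54, ¬crowded=1−0.62=0.38, moderate=0.94; AND[min(a, b)] → w = 0.38
R2: moderate=0.94, low=0.65; OR[max(a, b)] → w = 0.94
R3: cold=0.29, ¬vacant=1−0.42=0.58; AND[min(a, b)] → w = 0.29
Rules with consequent 'strong': {R2, R3} → strengths 0.94, 0.29
Aggregate via t-conorm [max(a, b)]: 0.94

0.94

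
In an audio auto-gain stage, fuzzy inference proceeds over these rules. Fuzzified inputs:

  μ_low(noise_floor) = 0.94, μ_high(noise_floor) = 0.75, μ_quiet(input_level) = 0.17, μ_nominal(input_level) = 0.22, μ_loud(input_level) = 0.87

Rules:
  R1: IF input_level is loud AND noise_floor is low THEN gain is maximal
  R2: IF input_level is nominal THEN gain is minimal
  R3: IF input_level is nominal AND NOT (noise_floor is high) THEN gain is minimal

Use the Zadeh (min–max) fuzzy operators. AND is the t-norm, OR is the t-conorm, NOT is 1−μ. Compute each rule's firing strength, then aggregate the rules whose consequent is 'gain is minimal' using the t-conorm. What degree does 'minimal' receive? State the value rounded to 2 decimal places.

0.22

R1: loud=0.87, low=0.94; AND[min(a, b)] → w = 0.87
R2: nominal=0.22 → w = 0.22
R3: nominal=0.22, ¬high=1−0.75=0.25; AND[min(a, b)] → w = 0.22
Rules with consequent 'minimal': {R2, R3} → strengths 0.22, 0.22
Aggregate via t-conorm [max(a, b)]: 0.22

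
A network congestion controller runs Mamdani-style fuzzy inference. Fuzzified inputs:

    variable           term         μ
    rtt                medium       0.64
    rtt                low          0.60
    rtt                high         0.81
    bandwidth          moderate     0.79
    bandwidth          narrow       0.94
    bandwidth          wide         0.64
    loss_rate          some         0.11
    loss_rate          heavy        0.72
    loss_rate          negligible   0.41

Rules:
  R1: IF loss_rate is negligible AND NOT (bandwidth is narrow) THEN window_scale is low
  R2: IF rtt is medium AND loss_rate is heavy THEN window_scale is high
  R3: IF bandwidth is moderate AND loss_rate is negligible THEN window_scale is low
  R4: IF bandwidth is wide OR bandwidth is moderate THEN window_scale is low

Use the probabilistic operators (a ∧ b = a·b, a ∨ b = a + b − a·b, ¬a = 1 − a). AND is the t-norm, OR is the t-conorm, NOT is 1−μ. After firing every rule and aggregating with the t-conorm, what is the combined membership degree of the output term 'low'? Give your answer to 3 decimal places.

R1: negligible=0.41, ¬narrow=1−0.94=0.06; AND[a·b] → w = 0.0246
R2: medium=0.64, heavy=0.72; AND[a·b] → w = 0.4608
R3: moderate=0.79, negligible=0.41; AND[a·b] → w = 0.3239
R4: wide=0.64, moderate=0.79; OR[a + b − a·b] → w = 0.9244
Rules with consequent 'low': {R1, R3, R4} → strengths 0.0246, 0.3239, 0.9244
Aggregate via t-conorm [a + b − a·b]: 0.9501

0.950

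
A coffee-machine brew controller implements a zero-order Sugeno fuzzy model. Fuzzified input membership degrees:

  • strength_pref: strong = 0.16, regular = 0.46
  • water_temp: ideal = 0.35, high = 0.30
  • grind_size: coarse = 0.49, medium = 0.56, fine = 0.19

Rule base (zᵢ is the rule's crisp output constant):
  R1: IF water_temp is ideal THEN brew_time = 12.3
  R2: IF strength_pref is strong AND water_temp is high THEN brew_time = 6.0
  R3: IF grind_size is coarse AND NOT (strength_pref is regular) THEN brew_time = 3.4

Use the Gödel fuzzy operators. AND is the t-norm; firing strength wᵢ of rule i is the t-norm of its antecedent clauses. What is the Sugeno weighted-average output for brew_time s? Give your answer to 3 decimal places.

6.931

R1 (z=12.3): ideal=0.35 → w = 0.35
R2 (z=6.0): strong=0.16, high=0.30; AND[min(a, b)] → w = 0.16
R3 (z=3.4): coarse=0.49, ¬regular=1−0.46=0.54; AND[min(a, b)] → w = 0.49
Weighted average = (0.35·12.3 + 0.16·6.0 + 0.49·3.4) / (0.35 + 0.16 + 0.49)
  = 6.9310 / 1.0000 = 6.931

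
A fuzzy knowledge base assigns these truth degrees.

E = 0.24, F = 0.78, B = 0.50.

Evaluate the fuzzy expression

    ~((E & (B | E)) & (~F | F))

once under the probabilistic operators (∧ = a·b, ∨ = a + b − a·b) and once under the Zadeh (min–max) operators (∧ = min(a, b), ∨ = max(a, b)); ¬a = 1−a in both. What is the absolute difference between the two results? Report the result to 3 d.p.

0.117

Under probabilistic:
  B | E = a + b − a·b on (0.5000, 0.2400) = 0.6200
  E & (B | E) = a·b on (0.2400, 0.6200) = 0.1488
  ~F = 1 − 0.7800 = 0.2200
  ~F | F = a + b − a·b on (0.2200, 0.7800) = 0.8284
  (E & (B | E)) & (~F | F) = a·b on (0.1488, 0.8284) = 0.1233
  ~((E & (B | E)) & (~F | F)) = 1 − 0.1233 = 0.8767
  → value = 0.8767
Under Zadeh (min–max):
  B | E = max(a, b) on (0.50, 0.24) = 0.50
  E & (B | E) = min(a, b) on (0.24, 0.50) = 0.24
  ~F = 1 − 0.78 = 0.22
  ~F | F = max(a, b) on (0.22, 0.78) = 0.78
  (E & (B | E)) & (~F | F) = min(a, b) on (0.24, 0.78) = 0.24
  ~((E & (B | E)) & (~F | F)) = 1 − 0.24 = 0.76
  → value = 0.7600
|0.8767 − 0.7600| = 0.117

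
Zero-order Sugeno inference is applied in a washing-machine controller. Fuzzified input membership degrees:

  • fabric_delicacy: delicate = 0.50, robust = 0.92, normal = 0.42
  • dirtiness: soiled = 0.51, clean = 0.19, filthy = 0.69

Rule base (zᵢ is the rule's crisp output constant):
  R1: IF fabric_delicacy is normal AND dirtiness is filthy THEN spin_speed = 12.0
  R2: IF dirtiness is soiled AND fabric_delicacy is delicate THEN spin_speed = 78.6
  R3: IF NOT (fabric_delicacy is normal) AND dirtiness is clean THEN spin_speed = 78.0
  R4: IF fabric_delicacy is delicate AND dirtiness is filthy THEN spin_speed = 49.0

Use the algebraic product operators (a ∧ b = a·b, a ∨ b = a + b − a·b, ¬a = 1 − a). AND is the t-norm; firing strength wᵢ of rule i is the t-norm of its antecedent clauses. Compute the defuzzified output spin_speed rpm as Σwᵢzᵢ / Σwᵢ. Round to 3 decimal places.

49.021

R1 (z=12.0): normal=0.42, filthy=0.69; AND[a·b] → w = 0.2898
R2 (z=78.6): soiled=0.51, delicate=0.50; AND[a·b] → w = 0.2550
R3 (z=78.0): ¬normal=1−0.42=0.58, clean=0.19; AND[a·b] → w = 0.1102
R4 (z=49.0): delicate=0.50, filthy=0.69; AND[a·b] → w = 0.3450
Weighted average = (0.2898·12.0 + 0.2550·78.6 + 0.1102·78.0 + 0.3450·49.0) / (0.2898 + 0.2550 + 0.1102 + 0.3450)
  = 49.0212 / 1.0000 = 49.021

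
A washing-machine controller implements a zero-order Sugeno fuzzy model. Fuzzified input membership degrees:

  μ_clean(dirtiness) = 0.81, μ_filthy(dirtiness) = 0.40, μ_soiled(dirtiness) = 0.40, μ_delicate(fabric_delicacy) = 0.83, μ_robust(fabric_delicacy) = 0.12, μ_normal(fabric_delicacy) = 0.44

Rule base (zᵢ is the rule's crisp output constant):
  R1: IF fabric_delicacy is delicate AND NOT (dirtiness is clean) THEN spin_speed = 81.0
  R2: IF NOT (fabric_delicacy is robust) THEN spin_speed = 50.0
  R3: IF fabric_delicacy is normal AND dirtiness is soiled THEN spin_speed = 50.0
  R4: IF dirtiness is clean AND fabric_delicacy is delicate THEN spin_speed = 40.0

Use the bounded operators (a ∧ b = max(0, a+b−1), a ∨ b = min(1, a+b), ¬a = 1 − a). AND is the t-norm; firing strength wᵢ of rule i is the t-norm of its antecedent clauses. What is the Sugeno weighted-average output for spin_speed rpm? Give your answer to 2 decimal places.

R1 (z=81.0): delicate=0.83, ¬clean=1−0.81=0.19; AND[max(0, a+b−1)] → w = 0.02
R2 (z=50.0): ¬robust=1−0.12=0.88 → w = 0.88
R3 (z=50.0): normal=0.44, soiled=0.40; AND[max(0, a+b−1)] → w = 0.00
R4 (z=40.0): clean=0.81, delicate=0.83; AND[max(0, a+b−1)] → w = 0.64
Weighted average = (0.02·81.0 + 0.88·50.0 + 0.00·50.0 + 0.64·40.0) / (0.02 + 0.88 + 0.00 + 0.64)
  = 71.2200 / 1.5400 = 46.25

46.25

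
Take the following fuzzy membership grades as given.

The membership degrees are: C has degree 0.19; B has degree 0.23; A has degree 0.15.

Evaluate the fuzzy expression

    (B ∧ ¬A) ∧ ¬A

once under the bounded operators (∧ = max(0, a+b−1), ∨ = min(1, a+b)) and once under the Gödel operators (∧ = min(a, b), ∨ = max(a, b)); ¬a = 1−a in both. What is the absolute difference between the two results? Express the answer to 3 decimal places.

Under bounded:
  ¬A = 1 − 0.15 = 0.85
  B ∧ ¬A = max(0, a+b−1) on (0.23, 0.85) = 0.08
  ¬A = 1 − 0.15 = 0.85
  (B ∧ ¬A) ∧ ¬A = max(0, a+b−1) on (0.08, 0.85) = 0.00
  → value = 0.0000
Under Gödel:
  ¬A = 1 − 0.15 = 0.85
  B ∧ ¬A = min(a, b) on (0.23, 0.85) = 0.23
  ¬A = 1 − 0.15 = 0.85
  (B ∧ ¬A) ∧ ¬A = min(a, b) on (0.23, 0.85) = 0.23
  → value = 0.2300
|0.0000 − 0.2300| = 0.230

0.230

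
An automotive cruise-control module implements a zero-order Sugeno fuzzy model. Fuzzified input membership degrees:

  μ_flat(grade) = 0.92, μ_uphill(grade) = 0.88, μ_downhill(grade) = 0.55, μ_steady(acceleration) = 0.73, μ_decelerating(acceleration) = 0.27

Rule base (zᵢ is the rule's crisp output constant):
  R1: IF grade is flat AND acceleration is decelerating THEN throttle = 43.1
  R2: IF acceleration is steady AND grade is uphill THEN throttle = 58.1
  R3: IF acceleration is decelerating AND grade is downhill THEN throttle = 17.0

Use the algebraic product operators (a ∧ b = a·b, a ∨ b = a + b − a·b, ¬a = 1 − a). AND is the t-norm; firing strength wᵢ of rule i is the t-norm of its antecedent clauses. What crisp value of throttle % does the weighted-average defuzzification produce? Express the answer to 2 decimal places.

R1 (z=43.1): flat=0.92, decelerating=0.27; AND[a·b] → w = 0.2484
R2 (z=58.1): steady=0.73, uphill=0.88; AND[a·b] → w = 0.6424
R3 (z=17.0): decelerating=0.27, downhill=0.55; AND[a·b] → w = 0.1485
Weighted average = (0.2484·43.1 + 0.6424·58.1 + 0.1485·17.0) / (0.2484 + 0.6424 + 0.1485)
  = 50.5540 / 1.0393 = 48.64

48.64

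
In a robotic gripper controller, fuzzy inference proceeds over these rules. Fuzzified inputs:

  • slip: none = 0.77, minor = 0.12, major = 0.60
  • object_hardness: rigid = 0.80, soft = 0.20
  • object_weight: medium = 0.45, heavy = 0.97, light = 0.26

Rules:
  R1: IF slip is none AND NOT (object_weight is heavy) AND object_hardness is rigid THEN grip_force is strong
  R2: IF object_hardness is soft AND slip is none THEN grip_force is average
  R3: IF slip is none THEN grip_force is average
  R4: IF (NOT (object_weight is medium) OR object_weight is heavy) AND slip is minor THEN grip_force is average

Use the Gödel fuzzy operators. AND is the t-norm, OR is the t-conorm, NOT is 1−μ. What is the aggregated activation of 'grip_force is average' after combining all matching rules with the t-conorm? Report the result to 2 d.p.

R1: none=0.77, ¬heavy=1−0.97=0.03, rigid=0.80; AND[min(a, b)] → w = 0.03
R2: soft=0.20, none=0.77; AND[min(a, b)] → w = 0.20
R3: none=0.77 → w = 0.77
R4: (¬medium=1−0.45=0.55 OR heavy=0.97) = 0.97; AND[min(a, b)] with minor=0.12 → w = 0.12
Rules with consequent 'average': {R2, R3, R4} → strengths 0.20, 0.77, 0.12
Aggregate via t-conorm [max(a, b)]: 0.77

0.77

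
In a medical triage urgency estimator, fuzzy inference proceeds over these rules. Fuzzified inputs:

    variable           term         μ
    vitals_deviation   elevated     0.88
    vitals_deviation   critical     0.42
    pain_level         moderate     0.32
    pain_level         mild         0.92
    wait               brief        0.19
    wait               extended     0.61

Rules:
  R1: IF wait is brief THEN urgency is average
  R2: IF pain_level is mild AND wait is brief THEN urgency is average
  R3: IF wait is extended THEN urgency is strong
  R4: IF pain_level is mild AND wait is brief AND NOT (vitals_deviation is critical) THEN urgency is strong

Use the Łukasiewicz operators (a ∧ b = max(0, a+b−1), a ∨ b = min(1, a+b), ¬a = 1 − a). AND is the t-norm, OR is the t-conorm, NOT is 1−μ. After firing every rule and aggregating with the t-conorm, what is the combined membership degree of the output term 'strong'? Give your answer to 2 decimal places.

R1: brief=0.19 → w = 0.19
R2: mild=0.92, brief=0.19; AND[max(0, a+b−1)] → w = 0.11
R3: extended=0.61 → w = 0.61
R4: mild=0.92, brief=0.19, ¬critical=1−0.42=0.58; AND[max(0, a+b−1)] → w = 0.00
Rules with consequent 'strong': {R3, R4} → strengths 0.61, 0.00
Aggregate via t-conorm [min(1, a+b)]: 0.61

0.61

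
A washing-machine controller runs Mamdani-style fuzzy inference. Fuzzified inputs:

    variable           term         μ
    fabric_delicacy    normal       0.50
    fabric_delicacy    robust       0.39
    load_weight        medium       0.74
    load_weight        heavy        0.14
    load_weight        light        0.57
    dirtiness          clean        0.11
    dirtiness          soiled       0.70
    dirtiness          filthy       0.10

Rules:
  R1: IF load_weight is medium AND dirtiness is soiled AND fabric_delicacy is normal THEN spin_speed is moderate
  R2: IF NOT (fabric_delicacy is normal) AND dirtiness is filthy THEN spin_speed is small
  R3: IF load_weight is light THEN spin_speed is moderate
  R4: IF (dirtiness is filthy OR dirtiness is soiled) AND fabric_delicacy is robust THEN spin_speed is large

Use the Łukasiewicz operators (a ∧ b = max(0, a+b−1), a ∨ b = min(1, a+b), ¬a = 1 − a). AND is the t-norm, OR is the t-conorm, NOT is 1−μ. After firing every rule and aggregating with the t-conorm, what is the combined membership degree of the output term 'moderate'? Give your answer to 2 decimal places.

R1: medium=0.74, soiled=0.70, normal=0.50; AND[max(0, a+b−1)] → w = 0.00
R2: ¬normal=1−0.50=0.50, filthy=0.10; AND[max(0, a+b−1)] → w = 0.00
R3: light=0.57 → w = 0.57
R4: (filthy=0.10 OR soiled=0.70) = 0.80; AND[max(0, a+b−1)] with robust=0.39 → w = 0.19
Rules with consequent 'moderate': {R1, R3} → strengths 0.00, 0.57
Aggregate via t-conorm [min(1, a+b)]: 0.57

0.57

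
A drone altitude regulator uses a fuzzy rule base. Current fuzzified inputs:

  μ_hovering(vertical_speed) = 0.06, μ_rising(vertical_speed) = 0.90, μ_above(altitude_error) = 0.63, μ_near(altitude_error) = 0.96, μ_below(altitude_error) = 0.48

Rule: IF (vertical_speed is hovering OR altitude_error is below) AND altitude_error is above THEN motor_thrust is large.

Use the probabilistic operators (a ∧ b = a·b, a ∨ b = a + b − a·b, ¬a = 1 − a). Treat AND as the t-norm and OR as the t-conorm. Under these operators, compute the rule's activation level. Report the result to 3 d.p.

0.322

firing strength: (hovering=0.06 OR below=0.48) = 0.5112; AND[a·b] with above=0.63 → w = 0.3221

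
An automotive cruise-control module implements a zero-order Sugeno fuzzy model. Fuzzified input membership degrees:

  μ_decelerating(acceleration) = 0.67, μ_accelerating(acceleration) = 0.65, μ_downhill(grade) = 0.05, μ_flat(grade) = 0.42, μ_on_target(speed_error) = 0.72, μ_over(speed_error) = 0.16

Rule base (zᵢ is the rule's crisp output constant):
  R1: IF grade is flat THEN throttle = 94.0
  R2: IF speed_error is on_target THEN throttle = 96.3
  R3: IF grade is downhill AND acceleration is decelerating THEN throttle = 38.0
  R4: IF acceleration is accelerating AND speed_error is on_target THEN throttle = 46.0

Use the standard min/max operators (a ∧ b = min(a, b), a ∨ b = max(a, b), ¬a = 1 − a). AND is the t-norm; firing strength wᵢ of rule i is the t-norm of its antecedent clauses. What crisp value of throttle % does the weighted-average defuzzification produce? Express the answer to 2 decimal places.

R1 (z=94.0): flat=0.42 → w = 0.42
R2 (z=96.3): on_target=0.72 → w = 0.72
R3 (z=38.0): downhill=0.05, decelerating=0.67; AND[min(a, b)] → w = 0.05
R4 (z=46.0): accelerating=0.65, on_target=0.72; AND[min(a, b)] → w = 0.65
Weighted average = (0.42·94.0 + 0.72·96.3 + 0.05·38.0 + 0.65·46.0) / (0.42 + 0.72 + 0.05 + 0.65)
  = 140.6160 / 1.8400 = 76.42

76.42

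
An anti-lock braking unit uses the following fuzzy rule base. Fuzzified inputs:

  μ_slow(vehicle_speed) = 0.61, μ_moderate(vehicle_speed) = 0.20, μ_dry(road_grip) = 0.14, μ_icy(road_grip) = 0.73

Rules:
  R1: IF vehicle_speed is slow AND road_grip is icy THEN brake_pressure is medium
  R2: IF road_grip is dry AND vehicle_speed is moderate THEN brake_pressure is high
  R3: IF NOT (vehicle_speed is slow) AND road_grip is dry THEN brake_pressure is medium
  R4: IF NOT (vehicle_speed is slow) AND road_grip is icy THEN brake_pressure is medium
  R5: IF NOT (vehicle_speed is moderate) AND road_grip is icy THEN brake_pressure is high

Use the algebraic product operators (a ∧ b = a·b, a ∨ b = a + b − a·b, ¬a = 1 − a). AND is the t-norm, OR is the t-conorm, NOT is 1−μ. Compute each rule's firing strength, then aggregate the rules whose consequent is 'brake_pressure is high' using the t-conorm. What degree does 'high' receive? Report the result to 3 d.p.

0.596

R1: slow=0.61, icy=0.73; AND[a·b] → w = 0.4453
R2: dry=0.14, moderate=0.20; AND[a·b] → w = 0.0280
R3: ¬slow=1−0.61=0.39, dry=0.14; AND[a·b] → w = 0.0546
R4: ¬slow=1−0.61=0.39, icy=0.73; AND[a·b] → w = 0.2847
R5: ¬moderate=1−0.20=0.80, icy=0.73; AND[a·b] → w = 0.5840
Rules with consequent 'high': {R2, R5} → strengths 0.0280, 0.5840
Aggregate via t-conorm [a + b − a·b]: 0.5956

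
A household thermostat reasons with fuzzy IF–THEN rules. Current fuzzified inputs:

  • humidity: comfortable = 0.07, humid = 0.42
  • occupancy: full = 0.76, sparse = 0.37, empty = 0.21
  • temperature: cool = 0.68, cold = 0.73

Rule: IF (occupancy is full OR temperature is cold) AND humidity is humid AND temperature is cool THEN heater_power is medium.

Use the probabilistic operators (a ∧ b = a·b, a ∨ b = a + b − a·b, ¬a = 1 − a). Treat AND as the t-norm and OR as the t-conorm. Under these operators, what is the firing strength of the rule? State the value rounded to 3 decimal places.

0.267

firing strength: (full=0.76 OR cold=0.73) = 0.9352; AND[a·b] with humid=0.42, cool=0.68 → w = 0.2671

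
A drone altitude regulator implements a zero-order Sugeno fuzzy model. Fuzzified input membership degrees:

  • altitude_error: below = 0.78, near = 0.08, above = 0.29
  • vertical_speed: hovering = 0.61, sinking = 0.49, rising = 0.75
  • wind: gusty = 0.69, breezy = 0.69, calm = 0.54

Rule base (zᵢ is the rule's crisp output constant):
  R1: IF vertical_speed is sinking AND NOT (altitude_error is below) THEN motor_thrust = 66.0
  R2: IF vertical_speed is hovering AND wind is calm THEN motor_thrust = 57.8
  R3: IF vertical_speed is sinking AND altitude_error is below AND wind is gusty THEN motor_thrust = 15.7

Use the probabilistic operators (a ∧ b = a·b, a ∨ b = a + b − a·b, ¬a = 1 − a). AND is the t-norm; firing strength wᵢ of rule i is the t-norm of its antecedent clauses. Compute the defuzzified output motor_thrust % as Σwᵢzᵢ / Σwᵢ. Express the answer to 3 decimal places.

R1 (z=66.0): sinking=0.49, ¬below=1−0.78=0.22; AND[a·b] → w = 0.1078
R2 (z=57.8): hovering=0.61, calm=0.54; AND[a·b] → w = 0.3294
R3 (z=15.7): sinking=0.49, below=0.78, gusty=0.69; AND[a·b] → w = 0.2637
Weighted average = (0.1078·66.0 + 0.3294·57.8 + 0.2637·15.7) / (0.1078 + 0.3294 + 0.2637)
  = 30.2945 / 0.7009 = 43.221

43.221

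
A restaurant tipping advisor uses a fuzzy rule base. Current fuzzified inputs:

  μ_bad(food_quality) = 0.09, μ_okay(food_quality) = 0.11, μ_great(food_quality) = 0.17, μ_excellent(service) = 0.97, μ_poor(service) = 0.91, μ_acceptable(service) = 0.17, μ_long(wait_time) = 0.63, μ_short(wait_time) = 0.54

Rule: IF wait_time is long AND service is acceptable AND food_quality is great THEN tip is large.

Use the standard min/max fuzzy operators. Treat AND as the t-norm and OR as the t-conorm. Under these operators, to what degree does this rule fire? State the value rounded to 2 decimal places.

firing strength: long=0.63, acceptable=0.17, great=0.17; AND[min(a, b)] → w = 0.17

0.17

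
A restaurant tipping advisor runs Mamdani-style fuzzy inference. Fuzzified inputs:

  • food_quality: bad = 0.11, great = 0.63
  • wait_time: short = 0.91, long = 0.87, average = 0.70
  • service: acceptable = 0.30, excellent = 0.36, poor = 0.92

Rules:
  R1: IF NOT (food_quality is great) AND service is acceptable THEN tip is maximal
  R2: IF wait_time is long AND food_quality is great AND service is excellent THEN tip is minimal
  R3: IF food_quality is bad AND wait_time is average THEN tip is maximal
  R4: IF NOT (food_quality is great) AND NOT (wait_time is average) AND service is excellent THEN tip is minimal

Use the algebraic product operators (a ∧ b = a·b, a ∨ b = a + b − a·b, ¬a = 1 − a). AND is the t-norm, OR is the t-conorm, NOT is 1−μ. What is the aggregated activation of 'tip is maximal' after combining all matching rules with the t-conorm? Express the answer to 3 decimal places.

0.179

R1: ¬great=1−0.63=0.37, acceptable=0.30; AND[a·b] → w = 0.1110
R2: long=0.87, great=0.63, excellent=0.36; AND[a·b] → w = 0.1973
R3: bad=0.11, average=0.70; AND[a·b] → w = 0.0770
R4: ¬great=1−0.63=0.37, ¬average=1−0.70=0.30, excellent=0.36; AND[a·b] → w = 0.0400
Rules with consequent 'maximal': {R1, R3} → strengths 0.1110, 0.0770
Aggregate via t-conorm [a + b − a·b]: 0.1795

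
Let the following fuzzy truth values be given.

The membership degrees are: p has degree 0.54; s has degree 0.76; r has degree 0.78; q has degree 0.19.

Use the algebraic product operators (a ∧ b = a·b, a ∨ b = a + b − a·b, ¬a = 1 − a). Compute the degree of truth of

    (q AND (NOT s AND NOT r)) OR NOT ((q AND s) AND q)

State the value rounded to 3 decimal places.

0.973

NOT s = 1 − 0.7600 = 0.2400
NOT r = 1 − 0.7800 = 0.2200
NOT s AND NOT r = a·b on (0.2400, 0.2200) = 0.0528
q AND (NOT s AND NOT r) = a·b on (0.1900, 0.0528) = 0.0100
q AND s = a·b on (0.1900, 0.7600) = 0.1444
(q AND s) AND q = a·b on (0.1444, 0.1900) = 0.0274
NOT ((q AND s) AND q) = 1 − 0.0274 = 0.9726
(q AND (NOT s AND NOT r)) OR NOT ((q AND s) AND q) = a + b − a·b on (0.0100, 0.9726) = 0.9728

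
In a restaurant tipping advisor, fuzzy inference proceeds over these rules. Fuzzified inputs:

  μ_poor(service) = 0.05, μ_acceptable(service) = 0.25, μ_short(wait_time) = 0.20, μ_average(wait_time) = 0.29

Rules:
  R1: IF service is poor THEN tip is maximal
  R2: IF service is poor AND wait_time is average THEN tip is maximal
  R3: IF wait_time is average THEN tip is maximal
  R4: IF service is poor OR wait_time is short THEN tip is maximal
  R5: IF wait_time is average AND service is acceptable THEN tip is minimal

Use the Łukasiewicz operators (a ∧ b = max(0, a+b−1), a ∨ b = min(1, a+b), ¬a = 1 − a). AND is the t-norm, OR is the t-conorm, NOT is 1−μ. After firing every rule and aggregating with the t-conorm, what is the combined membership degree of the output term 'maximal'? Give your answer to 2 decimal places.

0.59

R1: poor=0.05 → w = 0.05
R2: poor=0.05, average=0.29; AND[max(0, a+b−1)] → w = 0.00
R3: average=0.29 → w = 0.29
R4: poor=0.05, short=0.20; OR[min(1, a+b)] → w = 0.25
R5: average=0.29, acceptable=0.25; AND[max(0, a+b−1)] → w = 0.00
Rules with consequent 'maximal': {R1, R2, R3, R4} → strengths 0.05, 0.00, 0.29, 0.25
Aggregate via t-conorm [min(1, a+b)]: 0.59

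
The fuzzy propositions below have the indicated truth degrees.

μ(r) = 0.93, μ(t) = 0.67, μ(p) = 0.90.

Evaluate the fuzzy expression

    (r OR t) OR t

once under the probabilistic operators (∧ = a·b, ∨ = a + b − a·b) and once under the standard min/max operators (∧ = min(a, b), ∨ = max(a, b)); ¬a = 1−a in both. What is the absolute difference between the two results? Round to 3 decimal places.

0.062

Under probabilistic:
  r OR t = a + b − a·b on (0.9300, 0.6700) = 0.9769
  (r OR t) OR t = a + b − a·b on (0.9769, 0.6700) = 0.9924
  → value = 0.9924
Under standard min/max:
  r OR t = max(a, b) on (0.93, 0.67) = 0.93
  (r OR t) OR t = max(a, b) on (0.93, 0.67) = 0.93
  → value = 0.9300
|0.9924 − 0.9300| = 0.062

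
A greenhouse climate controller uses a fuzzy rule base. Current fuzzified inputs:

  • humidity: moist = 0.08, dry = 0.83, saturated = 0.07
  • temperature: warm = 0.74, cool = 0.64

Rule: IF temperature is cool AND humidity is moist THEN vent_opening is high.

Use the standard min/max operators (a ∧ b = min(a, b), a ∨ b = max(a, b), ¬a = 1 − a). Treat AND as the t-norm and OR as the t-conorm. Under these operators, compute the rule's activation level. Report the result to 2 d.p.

0.08

firing strength: cool=0.64, moist=0.08; AND[min(a, b)] → w = 0.08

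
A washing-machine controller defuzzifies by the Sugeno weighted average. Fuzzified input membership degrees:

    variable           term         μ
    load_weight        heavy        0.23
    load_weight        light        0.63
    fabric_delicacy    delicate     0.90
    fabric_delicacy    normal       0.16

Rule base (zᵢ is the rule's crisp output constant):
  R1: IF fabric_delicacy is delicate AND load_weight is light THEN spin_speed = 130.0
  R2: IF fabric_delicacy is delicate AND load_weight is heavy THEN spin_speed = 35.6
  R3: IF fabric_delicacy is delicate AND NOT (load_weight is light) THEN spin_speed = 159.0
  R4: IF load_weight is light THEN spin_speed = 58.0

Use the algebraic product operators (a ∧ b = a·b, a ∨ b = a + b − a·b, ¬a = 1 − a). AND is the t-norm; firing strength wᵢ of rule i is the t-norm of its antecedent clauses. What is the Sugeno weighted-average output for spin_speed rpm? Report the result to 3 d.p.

98.196

R1 (z=130.0): delicate=0.90, light=0.63; AND[a·b] → w = 0.5670
R2 (z=35.6): delicate=0.90, heavy=0.23; AND[a·b] → w = 0.2070
R3 (z=159.0): delicate=0.90, ¬light=1−0.63=0.37; AND[a·b] → w = 0.3330
R4 (z=58.0): light=0.63 → w = 0.6300
Weighted average = (0.5670·130.0 + 0.2070·35.6 + 0.3330·159.0 + 0.6300·58.0) / (0.5670 + 0.2070 + 0.3330 + 0.6300)
  = 170.5662 / 1.7370 = 98.196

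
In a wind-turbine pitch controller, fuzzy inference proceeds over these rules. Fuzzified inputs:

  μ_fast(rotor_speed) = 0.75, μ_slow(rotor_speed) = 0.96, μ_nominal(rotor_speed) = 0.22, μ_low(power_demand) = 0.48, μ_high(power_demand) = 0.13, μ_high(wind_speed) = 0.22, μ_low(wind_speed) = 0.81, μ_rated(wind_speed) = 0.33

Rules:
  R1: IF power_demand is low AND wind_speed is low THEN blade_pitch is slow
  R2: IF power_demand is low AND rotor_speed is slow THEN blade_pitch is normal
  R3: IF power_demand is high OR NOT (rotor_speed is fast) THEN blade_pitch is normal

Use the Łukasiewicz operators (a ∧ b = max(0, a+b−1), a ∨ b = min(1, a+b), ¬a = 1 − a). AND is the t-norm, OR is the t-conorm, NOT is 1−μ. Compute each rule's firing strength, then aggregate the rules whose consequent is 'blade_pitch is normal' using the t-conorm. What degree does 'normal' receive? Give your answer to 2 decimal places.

0.82

R1: low=0.48, low=0.81; AND[max(0, a+b−1)] → w = 0.29
R2: low=0.48, slow=0.96; AND[max(0, a+b−1)] → w = 0.44
R3: high=0.13, ¬fast=1−0.75=0.25; OR[min(1, a+b)] → w = 0.38
Rules with consequent 'normal': {R2, R3} → strengths 0.44, 0.38
Aggregate via t-conorm [min(1, a+b)]: 0.82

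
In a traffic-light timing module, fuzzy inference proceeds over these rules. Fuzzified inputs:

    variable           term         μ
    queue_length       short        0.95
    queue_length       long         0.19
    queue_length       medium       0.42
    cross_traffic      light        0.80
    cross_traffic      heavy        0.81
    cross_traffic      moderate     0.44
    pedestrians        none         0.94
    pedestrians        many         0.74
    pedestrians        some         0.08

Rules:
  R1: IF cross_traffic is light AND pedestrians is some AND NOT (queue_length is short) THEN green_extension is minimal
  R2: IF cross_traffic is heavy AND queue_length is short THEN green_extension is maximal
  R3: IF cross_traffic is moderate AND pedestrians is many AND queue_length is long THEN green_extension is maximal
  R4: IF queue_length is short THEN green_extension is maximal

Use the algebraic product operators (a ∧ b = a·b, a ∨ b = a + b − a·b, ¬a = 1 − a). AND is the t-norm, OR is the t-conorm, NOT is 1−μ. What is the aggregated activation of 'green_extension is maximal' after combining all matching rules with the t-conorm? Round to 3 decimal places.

0.989

R1: light=0.80, some=0.08, ¬short=1−0.95=0.05; AND[a·b] → w = 0.0032
R2: heavy=0.81, short=0.95; AND[a·b] → w = 0.7695
R3: moderate=0.44, many=0.74, long=0.19; AND[a·b] → w = 0.0619
R4: short=0.95 → w = 0.9500
Rules with consequent 'maximal': {R2, R3, R4} → strengths 0.7695, 0.0619, 0.9500
Aggregate via t-conorm [a + b − a·b]: 0.9892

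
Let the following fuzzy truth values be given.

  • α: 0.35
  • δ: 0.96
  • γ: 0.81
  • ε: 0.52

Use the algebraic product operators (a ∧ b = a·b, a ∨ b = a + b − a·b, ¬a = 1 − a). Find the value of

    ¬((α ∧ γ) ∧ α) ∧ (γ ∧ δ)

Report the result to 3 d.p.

0.700

α ∧ γ = a·b on (0.3500, 0.8100) = 0.2835
(α ∧ γ) ∧ α = a·b on (0.2835, 0.3500) = 0.0992
¬((α ∧ γ) ∧ α) = 1 − 0.0992 = 0.9008
γ ∧ δ = a·b on (0.8100, 0.9600) = 0.7776
¬((α ∧ γ) ∧ α) ∧ (γ ∧ δ) = a·b on (0.9008, 0.7776) = 0.7004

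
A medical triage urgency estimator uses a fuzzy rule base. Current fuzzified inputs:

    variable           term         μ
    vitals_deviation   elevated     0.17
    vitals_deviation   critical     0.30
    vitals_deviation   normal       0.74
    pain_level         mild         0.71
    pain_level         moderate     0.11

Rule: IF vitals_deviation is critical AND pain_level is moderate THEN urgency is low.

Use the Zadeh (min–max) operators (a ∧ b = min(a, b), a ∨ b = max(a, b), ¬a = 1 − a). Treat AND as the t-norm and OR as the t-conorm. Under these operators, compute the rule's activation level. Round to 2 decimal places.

firing strength: critical=0.30, moderate=0.11; AND[min(a, b)] → w = 0.11

0.11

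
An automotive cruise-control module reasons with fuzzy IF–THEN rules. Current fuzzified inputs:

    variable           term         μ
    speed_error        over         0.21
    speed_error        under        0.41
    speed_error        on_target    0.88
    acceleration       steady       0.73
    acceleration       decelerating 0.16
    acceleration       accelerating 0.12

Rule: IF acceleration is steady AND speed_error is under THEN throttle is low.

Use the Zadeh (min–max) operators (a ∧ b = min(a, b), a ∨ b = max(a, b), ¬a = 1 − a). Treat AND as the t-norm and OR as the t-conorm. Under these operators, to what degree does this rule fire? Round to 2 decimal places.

0.41

firing strength: steady=0.73, under=0.41; AND[min(a, b)] → w = 0.41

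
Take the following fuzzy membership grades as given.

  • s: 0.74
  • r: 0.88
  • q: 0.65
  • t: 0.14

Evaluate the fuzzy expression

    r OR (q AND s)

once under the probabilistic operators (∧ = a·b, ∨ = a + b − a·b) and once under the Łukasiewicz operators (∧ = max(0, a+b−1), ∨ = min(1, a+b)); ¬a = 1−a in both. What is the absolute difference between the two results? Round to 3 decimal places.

Under probabilistic:
  q AND s = a·b on (0.6500, 0.7400) = 0.4810
  r OR (q AND s) = a + b − a·b on (0.8800, 0.4810) = 0.9377
  → value = 0.9377
Under Łukasiewicz:
  q AND s = max(0, a+b−1) on (0.65, 0.74) = 0.39
  r OR (q AND s) = min(1, a+b) on (0.88, 0.39) = 1.00
  → value = 1.0000
|0.9377 − 1.0000| = 0.062

0.062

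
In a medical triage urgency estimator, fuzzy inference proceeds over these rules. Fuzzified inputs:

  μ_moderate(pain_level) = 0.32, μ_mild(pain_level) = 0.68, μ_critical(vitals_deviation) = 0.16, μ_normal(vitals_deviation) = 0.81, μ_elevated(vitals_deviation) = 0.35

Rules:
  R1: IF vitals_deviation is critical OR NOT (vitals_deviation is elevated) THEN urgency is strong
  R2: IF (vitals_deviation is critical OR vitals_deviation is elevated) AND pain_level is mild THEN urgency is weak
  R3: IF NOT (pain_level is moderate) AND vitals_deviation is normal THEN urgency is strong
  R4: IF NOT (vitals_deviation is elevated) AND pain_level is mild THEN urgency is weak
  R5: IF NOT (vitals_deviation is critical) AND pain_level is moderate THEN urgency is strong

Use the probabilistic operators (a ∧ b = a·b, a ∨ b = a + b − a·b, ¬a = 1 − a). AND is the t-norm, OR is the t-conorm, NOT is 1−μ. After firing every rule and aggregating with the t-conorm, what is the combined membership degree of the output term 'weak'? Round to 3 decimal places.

0.614

R1: critical=0.16, ¬elevated=1−0.35=0.65; OR[a + b − a·b] → w = 0.7060
R2: (critical=0.16 OR elevated=0.35) = 0.4540; AND[a·b] with mild=0.68 → w = 0.3087
R3: ¬moderate=1−0.32=0.68, normal=0.81; AND[a·b] → w = 0.5508
R4: ¬elevated=1−0.35=0.65, mild=0.68; AND[a·b] → w = 0.4420
R5: ¬critical=1−0.16=0.84, moderate=0.32; AND[a·b] → w = 0.2688
Rules with consequent 'weak': {R2, R4} → strengths 0.3087, 0.4420
Aggregate via t-conorm [a + b − a·b]: 0.6143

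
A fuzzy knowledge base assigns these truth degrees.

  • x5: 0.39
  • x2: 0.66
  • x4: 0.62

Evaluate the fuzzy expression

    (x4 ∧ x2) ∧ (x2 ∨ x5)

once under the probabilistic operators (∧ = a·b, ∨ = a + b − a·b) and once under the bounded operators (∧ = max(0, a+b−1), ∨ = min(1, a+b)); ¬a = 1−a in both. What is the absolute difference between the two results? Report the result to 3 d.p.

Under probabilistic:
  x4 ∧ x2 = a·b on (0.6200, 0.6600) = 0.4092
  x2 ∨ x5 = a + b − a·b on (0.6600, 0.3900) = 0.7926
  (x4 ∧ x2) ∧ (x2 ∨ x5) = a·b on (0.4092, 0.7926) = 0.3243
  → value = 0.3243
Under bounded:
  x4 ∧ x2 = max(0, a+b−1) on (0.62, 0.66) = 0.28
  x2 ∨ x5 = min(1, a+b) on (0.66, 0.39) = 1.00
  (x4 ∧ x2) ∧ (x2 ∨ x5) = max(0, a+b−1) on (0.28, 1.00) = 0.28
  → value = 0.2800
|0.3243 − 0.2800| = 0.044

0.044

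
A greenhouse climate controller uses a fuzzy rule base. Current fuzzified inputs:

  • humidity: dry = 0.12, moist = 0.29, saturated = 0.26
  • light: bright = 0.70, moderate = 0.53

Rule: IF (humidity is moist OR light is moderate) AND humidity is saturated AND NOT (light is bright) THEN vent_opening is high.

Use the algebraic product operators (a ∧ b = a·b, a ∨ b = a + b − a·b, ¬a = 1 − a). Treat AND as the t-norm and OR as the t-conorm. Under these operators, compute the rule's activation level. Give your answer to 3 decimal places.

0.052

firing strength: (moist=0.29 OR moderate=0.53) = 0.6663; AND[a·b] with saturated=0.26, ¬bright=1−0.70=0.30 → w = 0.0520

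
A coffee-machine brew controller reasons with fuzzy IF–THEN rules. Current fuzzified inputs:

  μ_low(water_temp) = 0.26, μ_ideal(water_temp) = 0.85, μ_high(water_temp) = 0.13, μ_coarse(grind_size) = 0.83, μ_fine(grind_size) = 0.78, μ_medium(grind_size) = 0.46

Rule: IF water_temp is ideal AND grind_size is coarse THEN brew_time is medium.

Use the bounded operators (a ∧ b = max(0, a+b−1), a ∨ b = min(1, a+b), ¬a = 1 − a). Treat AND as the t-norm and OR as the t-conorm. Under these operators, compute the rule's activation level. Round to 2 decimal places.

0.68

firing strength: ideal=0.85, coarse=0.83; AND[max(0, a+b−1)] → w = 0.68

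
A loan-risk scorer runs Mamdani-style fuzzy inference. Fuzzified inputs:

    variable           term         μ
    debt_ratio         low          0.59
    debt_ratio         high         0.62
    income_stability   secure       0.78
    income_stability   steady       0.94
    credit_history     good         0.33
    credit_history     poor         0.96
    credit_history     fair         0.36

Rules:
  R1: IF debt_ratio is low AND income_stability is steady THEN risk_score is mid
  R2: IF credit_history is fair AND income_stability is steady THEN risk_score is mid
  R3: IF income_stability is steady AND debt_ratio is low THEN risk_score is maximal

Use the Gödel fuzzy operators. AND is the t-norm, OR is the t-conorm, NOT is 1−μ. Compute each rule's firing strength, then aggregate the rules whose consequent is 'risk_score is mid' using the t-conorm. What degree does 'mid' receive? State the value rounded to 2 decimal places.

0.59

R1: low=0.59, steady=0.94; AND[min(a, b)] → w = 0.59
R2: fair=0.36, steady=0.94; AND[min(a, b)] → w = 0.36
R3: steady=0.94, low=0.59; AND[min(a, b)] → w = 0.59
Rules with consequent 'mid': {R1, R2} → strengths 0.59, 0.36
Aggregate via t-conorm [max(a, b)]: 0.59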